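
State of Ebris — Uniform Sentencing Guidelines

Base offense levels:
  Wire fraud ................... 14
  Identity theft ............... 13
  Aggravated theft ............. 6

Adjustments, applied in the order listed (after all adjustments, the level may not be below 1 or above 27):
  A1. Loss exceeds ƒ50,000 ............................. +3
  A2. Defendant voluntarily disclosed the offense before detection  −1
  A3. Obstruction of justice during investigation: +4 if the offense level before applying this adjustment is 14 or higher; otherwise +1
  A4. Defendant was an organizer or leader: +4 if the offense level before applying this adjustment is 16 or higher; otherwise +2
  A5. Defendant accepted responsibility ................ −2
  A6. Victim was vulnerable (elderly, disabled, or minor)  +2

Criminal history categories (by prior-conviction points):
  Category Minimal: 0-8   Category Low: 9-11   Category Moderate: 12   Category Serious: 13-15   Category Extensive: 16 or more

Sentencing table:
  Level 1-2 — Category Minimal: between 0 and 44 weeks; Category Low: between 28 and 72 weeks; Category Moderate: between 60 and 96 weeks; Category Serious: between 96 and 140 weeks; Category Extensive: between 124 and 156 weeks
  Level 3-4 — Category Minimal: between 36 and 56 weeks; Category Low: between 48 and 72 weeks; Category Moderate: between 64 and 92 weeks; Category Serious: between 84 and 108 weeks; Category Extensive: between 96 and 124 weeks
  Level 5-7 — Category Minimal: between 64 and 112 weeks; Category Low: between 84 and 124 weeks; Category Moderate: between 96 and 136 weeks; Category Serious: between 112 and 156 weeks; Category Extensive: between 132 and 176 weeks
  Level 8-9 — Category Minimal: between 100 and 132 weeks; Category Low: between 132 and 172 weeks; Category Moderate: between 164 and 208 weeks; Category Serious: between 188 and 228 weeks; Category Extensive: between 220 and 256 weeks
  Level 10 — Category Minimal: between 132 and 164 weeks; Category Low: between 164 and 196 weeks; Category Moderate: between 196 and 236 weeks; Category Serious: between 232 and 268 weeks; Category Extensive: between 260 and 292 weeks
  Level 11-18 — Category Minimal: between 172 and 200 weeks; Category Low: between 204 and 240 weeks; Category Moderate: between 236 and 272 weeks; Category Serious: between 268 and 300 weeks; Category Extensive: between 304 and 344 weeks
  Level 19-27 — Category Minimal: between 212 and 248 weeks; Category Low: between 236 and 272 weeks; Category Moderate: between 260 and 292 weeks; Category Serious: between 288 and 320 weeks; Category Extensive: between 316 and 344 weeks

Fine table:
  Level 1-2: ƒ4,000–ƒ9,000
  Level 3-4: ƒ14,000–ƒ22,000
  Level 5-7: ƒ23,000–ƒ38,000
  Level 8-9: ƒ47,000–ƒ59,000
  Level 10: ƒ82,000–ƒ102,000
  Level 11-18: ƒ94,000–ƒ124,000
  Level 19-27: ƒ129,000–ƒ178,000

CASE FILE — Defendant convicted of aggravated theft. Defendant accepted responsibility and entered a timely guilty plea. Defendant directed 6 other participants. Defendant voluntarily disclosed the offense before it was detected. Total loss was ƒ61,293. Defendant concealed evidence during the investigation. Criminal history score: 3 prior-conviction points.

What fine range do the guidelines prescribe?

ƒ47,000–ƒ59,000

Base offense level for aggravated theft: 6.
A1 applies: 6 + 3 = 9.
A2 applies: 9 − 1 = 8.
A3 applies (level before this adjustment is 8 < 14, so +1): 8 + 1 = 9.
A4 applies (level before this adjustment is 9 < 16, so +2): 9 + 2 = 11.
A5 applies: 11 − 2 = 9.
A6 does not apply.
Final offense level: 9.
Level 9 falls in the 8-9 band.
Fine table: Level 8-9 → ƒ47,000–ƒ59,000.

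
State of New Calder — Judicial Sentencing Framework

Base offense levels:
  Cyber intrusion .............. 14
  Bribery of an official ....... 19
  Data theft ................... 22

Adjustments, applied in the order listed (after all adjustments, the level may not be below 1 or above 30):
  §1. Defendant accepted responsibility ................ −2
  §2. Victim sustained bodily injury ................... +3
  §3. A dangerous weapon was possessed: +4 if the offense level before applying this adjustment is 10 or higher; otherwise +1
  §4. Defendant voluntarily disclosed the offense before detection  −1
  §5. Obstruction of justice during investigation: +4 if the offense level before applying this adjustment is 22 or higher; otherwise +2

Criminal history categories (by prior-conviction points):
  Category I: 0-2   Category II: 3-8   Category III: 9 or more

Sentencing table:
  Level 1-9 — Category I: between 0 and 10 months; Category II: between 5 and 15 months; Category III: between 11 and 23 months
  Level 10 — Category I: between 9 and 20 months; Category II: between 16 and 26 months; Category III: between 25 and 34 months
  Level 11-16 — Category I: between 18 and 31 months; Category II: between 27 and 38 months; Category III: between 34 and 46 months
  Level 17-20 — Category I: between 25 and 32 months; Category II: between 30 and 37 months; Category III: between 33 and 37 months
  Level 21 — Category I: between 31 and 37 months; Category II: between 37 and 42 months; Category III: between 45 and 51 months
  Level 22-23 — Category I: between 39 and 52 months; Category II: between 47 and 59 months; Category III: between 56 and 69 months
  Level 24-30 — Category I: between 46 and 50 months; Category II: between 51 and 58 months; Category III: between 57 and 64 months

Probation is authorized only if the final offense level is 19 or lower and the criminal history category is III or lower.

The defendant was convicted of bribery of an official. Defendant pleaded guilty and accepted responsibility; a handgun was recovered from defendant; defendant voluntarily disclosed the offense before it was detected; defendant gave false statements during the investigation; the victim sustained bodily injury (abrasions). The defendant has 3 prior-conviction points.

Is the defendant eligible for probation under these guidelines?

Base offense level for bribery of an official: 19.
§1 applies: 19 − 2 = 17.
§2 applies: 17 + 3 = 20.
§3 applies (level before this adjustment is 20 ≥ 10, so +4): 20 + 4 = 24.
§4 applies: 24 − 1 = 23.
§5 applies (level before this adjustment is 23 ≥ 22, so +4): 23 + 4 = 27.
Final offense level: 27.
Criminal history: 3 prior points → Category II (3-8).
Level 27 falls in the 24-30 band.
Grid: Level 24-30 × Category II = 51-58 months.
Probation check: level 27 > 19 and category II ≤ III → not eligible.

No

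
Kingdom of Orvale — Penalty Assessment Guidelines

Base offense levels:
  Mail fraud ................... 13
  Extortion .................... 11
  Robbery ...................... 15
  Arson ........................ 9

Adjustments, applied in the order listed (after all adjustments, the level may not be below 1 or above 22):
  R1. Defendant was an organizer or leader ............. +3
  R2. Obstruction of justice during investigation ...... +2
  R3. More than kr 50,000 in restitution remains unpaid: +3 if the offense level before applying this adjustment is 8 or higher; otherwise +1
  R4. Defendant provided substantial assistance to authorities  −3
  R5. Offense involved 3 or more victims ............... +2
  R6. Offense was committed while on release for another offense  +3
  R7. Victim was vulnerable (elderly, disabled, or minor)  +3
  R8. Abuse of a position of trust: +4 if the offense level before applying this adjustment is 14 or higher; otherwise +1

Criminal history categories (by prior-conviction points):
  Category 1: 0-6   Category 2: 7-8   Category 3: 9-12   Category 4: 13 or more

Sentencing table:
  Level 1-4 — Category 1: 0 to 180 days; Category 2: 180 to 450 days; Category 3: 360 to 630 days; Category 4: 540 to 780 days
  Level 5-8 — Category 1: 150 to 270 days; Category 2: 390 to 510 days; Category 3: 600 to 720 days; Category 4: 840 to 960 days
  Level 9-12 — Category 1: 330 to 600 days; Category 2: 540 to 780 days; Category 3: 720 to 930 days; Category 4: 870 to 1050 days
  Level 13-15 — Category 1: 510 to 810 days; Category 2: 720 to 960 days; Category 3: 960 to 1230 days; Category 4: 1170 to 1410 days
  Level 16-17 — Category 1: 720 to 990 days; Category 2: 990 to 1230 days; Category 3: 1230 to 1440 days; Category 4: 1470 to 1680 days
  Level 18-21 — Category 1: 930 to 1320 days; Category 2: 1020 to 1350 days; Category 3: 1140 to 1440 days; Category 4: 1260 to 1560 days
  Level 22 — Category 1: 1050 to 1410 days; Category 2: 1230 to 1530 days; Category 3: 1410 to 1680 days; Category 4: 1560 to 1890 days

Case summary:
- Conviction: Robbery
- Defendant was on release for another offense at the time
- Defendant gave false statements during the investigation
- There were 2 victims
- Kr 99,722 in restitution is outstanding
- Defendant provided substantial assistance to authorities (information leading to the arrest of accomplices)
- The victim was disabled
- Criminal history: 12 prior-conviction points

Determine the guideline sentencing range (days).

1410-1680 days

Base offense level for robbery: 15.
R2 applies: 15 + 2 = 17.
R3 applies (level before this adjustment is 17 ≥ 8, so +3): 17 + 3 = 20.
R4 applies: 20 − 3 = 17.
R6 applies: 17 + 3 = 20.
R7 applies: 20 + 3 = 23.
Level 23 exceeds the maximum of 22; capped at 22.
Final offense level: 22.
Criminal history: 12 prior points → Category 3 (9-12).
Level 22 falls in the 22 band.
Grid: Level 22 × Category 3 = 1410-1680 days.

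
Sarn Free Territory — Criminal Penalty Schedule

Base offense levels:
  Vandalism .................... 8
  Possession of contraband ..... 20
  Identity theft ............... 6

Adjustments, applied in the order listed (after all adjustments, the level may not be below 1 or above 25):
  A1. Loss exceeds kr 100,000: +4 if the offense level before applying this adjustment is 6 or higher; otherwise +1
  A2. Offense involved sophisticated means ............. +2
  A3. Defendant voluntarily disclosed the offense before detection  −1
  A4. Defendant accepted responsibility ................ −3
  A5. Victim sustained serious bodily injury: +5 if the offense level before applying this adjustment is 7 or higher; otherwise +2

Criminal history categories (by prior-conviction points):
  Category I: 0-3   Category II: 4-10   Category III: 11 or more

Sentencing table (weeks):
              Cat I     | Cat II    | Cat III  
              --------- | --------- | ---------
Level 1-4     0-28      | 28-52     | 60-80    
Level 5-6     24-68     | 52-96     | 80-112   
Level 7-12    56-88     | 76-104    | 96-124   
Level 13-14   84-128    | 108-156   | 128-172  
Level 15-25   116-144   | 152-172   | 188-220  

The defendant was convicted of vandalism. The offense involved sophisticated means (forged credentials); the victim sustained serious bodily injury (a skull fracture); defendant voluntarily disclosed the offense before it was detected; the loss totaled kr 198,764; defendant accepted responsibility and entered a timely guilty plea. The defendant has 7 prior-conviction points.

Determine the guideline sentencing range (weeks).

152-172 weeks

Base offense level for vandalism: 8.
A1 applies (level before this adjustment is 8 ≥ 6, so +4): 8 + 4 = 12.
A2 applies: 12 + 2 = 14.
A3 applies: 14 − 1 = 13.
A4 applies: 13 − 3 = 10.
A5 applies (level before this adjustment is 10 ≥ 7, so +5): 10 + 5 = 15.
Final offense level: 15.
Criminal history: 7 prior points → Category II (4-10).
Level 15 falls in the 15-25 band.
Grid: Level 15-25 × Category II = 152-172 weeks.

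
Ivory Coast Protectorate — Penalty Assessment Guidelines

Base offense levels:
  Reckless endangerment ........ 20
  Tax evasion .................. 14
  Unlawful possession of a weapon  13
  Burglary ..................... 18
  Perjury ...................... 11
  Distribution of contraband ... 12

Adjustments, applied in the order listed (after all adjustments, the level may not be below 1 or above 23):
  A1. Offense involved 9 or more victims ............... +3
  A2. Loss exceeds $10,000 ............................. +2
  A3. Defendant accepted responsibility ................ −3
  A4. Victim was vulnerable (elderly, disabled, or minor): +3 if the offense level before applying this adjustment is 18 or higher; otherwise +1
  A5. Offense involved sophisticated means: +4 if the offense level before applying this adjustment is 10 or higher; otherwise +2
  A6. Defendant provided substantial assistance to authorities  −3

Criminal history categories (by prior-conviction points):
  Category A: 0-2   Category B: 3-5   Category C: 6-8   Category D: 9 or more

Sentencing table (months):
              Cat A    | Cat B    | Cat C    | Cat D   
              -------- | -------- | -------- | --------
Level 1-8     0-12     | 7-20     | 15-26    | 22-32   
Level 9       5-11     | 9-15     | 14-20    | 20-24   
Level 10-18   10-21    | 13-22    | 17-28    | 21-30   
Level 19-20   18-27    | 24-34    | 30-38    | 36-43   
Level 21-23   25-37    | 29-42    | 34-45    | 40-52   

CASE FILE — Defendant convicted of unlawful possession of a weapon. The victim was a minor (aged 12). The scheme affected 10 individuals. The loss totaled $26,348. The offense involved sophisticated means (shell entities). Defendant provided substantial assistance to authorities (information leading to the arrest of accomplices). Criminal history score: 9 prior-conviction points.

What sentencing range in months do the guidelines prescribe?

40-52 months

Base offense level for unlawful possession of a weapon: 13.
A1 applies: 13 + 3 = 16.
A2 applies: 16 + 2 = 18.
A3 does not apply.
A4 applies (level before this adjustment is 18 ≥ 18, so +3): 18 + 3 = 21.
A5 applies (level before this adjustment is 21 ≥ 10, so +4): 21 + 4 = 25.
A6 applies: 25 − 3 = 22.
Final offense level: 22.
Criminal history: 9 prior points → Category D (9+).
Level 22 falls in the 21-23 band.
Grid: Level 21-23 × Category D = 40-52 months.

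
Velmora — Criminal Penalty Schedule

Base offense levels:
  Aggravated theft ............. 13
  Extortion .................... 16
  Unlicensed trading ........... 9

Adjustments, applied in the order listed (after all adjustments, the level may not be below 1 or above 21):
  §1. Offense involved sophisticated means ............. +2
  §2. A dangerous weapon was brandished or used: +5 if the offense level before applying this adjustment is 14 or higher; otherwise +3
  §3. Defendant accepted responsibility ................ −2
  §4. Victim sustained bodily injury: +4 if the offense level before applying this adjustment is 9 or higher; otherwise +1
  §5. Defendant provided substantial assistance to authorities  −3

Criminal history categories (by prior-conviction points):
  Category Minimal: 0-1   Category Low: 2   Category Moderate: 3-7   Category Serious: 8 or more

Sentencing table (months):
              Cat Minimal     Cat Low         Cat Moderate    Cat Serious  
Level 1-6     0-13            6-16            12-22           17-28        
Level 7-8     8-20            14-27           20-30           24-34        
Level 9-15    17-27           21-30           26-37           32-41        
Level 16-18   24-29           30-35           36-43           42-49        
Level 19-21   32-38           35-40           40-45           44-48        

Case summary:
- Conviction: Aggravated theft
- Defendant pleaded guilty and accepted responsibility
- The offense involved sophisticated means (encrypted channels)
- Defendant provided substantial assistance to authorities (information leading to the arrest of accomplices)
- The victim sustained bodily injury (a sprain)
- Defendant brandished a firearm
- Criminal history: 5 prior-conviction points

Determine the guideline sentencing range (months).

40-45 months

Base offense level for aggravated theft: 13.
§1 applies: 13 + 2 = 15.
§2 applies (level before this adjustment is 15 ≥ 14, so +5): 15 + 5 = 20.
§3 applies: 20 − 2 = 18.
§4 applies (level before this adjustment is 18 ≥ 9, so +4): 18 + 4 = 22.
§5 applies: 22 − 3 = 19.
Final offense level: 19.
Criminal history: 5 prior points → Category Moderate (3-7).
Level 19 falls in the 19-21 band.
Grid: Level 19-21 × Category Moderate = 40-45 months.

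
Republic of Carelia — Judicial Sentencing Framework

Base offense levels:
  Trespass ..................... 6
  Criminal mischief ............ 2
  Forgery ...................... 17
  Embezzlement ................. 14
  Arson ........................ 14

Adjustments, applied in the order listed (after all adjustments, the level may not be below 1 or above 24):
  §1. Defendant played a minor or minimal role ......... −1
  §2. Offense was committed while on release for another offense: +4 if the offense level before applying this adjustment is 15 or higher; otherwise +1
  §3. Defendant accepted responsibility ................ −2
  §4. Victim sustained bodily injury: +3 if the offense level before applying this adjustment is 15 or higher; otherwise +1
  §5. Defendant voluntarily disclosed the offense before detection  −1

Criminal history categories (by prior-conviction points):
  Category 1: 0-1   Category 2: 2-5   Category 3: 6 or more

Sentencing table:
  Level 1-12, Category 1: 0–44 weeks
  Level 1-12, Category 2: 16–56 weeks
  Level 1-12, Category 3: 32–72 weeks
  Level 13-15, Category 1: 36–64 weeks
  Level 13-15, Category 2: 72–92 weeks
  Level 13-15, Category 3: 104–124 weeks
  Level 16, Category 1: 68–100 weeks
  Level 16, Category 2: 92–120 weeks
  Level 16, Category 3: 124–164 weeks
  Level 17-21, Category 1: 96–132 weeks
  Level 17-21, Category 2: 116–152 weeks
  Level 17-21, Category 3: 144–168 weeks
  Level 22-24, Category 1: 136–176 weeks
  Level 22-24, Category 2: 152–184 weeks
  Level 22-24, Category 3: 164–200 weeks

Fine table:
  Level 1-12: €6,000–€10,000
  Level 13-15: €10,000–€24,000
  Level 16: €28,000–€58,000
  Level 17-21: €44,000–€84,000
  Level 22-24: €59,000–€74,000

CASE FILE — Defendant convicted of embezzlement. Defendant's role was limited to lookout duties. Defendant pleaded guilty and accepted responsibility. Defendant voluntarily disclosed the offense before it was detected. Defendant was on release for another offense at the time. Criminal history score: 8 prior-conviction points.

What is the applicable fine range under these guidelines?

€6,000–€10,000

Base offense level for embezzlement: 14.
§1 applies: 14 − 1 = 13.
§2 applies (level before this adjustment is 13 < 15, so +1): 13 + 1 = 14.
§3 applies: 14 − 2 = 12.
§5 applies: 12 − 1 = 11.
Final offense level: 11.
Level 11 falls in the 1-12 band.
Fine table: Level 1-12 → €6,000–€10,000.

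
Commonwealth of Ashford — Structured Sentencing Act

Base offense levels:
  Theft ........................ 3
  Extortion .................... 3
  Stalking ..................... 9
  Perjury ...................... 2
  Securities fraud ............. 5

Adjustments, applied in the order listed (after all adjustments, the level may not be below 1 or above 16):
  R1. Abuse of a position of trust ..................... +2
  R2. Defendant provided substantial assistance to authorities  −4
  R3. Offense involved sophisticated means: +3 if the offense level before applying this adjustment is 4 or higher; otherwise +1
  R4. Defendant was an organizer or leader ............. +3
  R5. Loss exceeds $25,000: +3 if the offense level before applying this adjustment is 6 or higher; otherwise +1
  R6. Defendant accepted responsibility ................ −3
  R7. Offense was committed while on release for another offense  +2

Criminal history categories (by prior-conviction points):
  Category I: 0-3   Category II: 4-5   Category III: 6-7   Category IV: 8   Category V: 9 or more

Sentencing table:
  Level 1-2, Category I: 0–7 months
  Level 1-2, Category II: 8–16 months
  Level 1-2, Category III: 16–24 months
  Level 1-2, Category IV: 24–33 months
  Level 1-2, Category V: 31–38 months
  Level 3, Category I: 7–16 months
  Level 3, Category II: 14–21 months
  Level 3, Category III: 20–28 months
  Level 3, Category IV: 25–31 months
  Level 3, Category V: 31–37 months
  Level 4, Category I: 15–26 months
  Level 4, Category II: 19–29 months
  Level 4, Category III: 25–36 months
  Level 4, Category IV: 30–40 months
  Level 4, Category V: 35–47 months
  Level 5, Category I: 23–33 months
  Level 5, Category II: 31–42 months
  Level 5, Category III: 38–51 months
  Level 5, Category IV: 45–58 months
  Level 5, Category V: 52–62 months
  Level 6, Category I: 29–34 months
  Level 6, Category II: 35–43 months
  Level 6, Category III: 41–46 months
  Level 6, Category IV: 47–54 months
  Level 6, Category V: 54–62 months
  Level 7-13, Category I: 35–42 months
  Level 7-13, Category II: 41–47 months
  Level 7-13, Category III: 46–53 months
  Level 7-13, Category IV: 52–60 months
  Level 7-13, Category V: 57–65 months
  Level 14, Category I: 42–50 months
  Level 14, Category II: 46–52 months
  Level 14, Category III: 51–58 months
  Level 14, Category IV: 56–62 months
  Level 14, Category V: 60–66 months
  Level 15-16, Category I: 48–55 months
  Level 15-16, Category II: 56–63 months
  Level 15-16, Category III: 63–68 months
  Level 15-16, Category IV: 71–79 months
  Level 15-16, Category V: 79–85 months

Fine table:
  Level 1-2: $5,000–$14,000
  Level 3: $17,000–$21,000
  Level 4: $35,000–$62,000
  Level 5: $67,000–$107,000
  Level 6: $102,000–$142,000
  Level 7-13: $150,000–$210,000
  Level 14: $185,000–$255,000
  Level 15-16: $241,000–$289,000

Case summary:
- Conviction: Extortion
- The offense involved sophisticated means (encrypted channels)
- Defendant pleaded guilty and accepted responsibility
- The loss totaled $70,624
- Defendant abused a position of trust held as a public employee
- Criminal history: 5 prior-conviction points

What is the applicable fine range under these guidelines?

Base offense level for extortion: 3.
R1 applies: 3 + 2 = 5.
R2 does not apply.
R3 applies (level before this adjustment is 5 ≥ 4, so +3): 5 + 3 = 8.
R5 applies (level before this adjustment is 8 ≥ 6, so +3): 8 + 3 = 11.
R6 applies: 11 − 3 = 8.
R7 does not apply.
Final offense level: 8.
Level 8 falls in the 7-13 band.
Fine table: Level 7-13 → $150,000–$210,000.

$150,000–$210,000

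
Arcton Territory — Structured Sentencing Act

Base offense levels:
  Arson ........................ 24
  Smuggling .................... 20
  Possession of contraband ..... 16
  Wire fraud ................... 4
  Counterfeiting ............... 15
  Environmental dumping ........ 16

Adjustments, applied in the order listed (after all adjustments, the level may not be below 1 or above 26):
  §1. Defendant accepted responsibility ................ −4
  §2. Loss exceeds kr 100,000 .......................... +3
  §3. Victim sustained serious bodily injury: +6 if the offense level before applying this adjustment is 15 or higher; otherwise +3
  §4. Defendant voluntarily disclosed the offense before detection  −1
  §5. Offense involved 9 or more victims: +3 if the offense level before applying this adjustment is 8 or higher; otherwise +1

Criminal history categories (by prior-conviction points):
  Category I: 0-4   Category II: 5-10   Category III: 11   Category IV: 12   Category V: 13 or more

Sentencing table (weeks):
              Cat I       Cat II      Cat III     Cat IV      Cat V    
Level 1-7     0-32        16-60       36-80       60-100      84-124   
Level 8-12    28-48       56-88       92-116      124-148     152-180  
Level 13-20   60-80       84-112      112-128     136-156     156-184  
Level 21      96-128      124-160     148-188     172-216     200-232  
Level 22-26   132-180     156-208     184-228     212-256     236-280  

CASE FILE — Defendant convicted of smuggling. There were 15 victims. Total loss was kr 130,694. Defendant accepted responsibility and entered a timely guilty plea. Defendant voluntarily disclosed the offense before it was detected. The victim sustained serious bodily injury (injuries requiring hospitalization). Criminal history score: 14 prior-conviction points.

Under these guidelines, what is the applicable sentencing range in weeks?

Base offense level for smuggling: 20.
§1 applies: 20 − 4 = 16.
§2 applies: 16 + 3 = 19.
§3 applies (level before this adjustment is 19 ≥ 15, so +6): 19 + 6 = 25.
§4 applies: 25 − 1 = 24.
§5 applies (level before this adjustment is 24 ≥ 8, so +3): 24 + 3 = 27.
Level 27 exceeds the maximum of 26; capped at 26.
Final offense level: 26.
Criminal history: 14 prior points → Category V (13+).
Level 26 falls in the 22-26 band.
Grid: Level 22-26 × Category V = 236-280 weeks.

236-280 weeks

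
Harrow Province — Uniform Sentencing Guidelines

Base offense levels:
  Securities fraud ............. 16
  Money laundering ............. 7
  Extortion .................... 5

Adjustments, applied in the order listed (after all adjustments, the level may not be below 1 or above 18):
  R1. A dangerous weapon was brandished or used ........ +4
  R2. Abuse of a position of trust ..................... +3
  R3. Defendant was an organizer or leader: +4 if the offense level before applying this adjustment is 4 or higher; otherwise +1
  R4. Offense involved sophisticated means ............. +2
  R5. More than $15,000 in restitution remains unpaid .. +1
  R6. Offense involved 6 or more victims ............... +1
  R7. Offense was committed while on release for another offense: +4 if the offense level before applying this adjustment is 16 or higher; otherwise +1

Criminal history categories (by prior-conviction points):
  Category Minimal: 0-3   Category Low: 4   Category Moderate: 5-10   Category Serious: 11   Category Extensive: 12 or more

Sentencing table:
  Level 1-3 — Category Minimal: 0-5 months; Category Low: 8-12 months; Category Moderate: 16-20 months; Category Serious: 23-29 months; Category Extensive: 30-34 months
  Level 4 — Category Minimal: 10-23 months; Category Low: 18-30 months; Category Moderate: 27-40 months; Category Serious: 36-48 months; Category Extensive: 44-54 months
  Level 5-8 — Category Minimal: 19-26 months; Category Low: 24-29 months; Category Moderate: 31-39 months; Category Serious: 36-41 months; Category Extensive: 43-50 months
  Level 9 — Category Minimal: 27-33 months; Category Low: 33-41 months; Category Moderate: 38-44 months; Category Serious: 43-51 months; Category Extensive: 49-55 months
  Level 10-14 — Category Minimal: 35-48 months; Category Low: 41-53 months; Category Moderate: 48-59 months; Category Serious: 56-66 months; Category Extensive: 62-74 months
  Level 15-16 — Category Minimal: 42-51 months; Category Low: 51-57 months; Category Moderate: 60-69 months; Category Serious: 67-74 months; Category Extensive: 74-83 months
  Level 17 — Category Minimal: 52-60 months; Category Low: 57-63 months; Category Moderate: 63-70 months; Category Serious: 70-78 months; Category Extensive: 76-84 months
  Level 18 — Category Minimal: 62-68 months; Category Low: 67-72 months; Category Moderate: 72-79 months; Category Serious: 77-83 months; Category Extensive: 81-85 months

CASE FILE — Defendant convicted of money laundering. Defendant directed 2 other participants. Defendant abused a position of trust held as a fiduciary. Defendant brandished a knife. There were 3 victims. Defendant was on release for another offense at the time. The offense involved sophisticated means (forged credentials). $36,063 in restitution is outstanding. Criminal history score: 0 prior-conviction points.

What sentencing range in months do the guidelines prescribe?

62-68 months

Base offense level for money laundering: 7.
R1 applies: 7 + 4 = 11.
R2 applies: 11 + 3 = 14.
R3 applies (level before this adjustment is 14 ≥ 4, so +4): 14 + 4 = 18.
R4 applies: 18 + 2 = 20.
R5 applies: 20 + 1 = 21.
R7 applies (level before this adjustment is 21 ≥ 16, so +4): 21 + 4 = 25.
Level 25 exceeds the maximum of 18; capped at 18.
Final offense level: 18.
Criminal history: 0 prior points → Category Minimal (0-3).
Level 18 falls in the 18 band.
Grid: Level 18 × Category Minimal = 62-68 months.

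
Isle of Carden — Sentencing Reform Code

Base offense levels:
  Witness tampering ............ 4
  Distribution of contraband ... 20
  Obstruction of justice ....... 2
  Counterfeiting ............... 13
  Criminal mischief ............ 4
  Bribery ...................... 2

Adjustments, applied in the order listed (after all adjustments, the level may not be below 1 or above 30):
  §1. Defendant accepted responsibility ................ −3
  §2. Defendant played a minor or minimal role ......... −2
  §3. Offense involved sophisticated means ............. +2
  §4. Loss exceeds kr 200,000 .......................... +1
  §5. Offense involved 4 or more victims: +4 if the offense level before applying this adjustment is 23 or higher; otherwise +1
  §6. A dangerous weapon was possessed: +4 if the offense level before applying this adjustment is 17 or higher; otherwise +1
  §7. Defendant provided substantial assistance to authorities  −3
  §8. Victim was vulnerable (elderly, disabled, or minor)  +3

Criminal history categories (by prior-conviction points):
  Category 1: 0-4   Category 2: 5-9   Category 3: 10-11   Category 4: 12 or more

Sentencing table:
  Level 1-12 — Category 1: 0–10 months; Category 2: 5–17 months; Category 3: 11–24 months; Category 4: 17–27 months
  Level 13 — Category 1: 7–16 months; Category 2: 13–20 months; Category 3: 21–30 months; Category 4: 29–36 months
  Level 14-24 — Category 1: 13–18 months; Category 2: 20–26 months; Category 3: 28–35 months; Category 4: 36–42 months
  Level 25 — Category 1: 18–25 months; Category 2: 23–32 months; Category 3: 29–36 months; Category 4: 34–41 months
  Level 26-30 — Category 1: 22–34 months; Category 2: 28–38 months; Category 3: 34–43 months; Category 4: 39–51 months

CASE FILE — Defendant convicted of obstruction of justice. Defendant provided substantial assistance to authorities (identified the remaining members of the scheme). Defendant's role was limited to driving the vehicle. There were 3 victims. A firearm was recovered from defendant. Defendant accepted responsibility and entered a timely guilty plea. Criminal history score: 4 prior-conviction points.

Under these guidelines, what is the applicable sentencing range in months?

0-10 months

Base offense level for obstruction of justice: 2.
§1 applies: 2 − 3 = -1.
§2 applies: -1 − 2 = -3.
§3 does not apply.
§5 does not apply.
§6 applies (level before this adjustment is -3 < 17, so +1): -3 + 1 = -2.
§7 applies: -2 − 3 = -5.
Level -5 is below the minimum of 1; floored at 1.
Final offense level: 1.
Criminal history: 4 prior points → Category 1 (0-4).
Level 1 falls in the 1-12 band.
Grid: Level 1-12 × Category 1 = 0-10 months.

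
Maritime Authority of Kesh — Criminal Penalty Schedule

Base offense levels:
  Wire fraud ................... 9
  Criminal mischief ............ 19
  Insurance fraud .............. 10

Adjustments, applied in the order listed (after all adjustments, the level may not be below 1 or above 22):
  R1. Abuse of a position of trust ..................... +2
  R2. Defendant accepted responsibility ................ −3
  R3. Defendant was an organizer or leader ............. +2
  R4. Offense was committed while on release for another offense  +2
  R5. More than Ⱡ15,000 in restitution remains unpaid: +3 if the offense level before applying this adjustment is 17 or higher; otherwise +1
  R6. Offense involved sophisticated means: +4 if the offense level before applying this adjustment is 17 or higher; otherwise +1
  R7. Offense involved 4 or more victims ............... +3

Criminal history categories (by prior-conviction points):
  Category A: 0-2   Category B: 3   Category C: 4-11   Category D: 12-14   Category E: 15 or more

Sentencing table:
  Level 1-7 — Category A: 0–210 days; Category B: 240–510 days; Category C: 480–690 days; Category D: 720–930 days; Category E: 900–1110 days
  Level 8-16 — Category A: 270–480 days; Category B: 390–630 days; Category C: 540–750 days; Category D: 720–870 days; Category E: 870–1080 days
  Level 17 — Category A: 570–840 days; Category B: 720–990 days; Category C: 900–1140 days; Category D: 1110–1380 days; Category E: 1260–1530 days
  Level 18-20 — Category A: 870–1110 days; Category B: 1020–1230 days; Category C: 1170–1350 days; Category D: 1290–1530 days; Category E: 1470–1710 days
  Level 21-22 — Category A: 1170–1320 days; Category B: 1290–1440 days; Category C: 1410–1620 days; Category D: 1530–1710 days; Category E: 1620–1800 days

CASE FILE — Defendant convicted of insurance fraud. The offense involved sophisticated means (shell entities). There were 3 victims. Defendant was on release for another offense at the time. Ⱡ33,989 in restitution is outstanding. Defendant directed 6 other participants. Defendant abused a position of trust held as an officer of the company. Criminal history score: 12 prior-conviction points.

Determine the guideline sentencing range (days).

1530-1710 days

Base offense level for insurance fraud: 10.
R1 applies: 10 + 2 = 12.
R3 applies: 12 + 2 = 14.
R4 applies: 14 + 2 = 16.
R5 applies (level before this adjustment is 16 < 17, so +1): 16 + 1 = 17.
R6 applies (level before this adjustment is 17 ≥ 17, so +4): 17 + 4 = 21.
R7 does not apply.
Final offense level: 21.
Criminal history: 12 prior points → Category D (12-14).
Level 21 falls in the 21-22 band.
Grid: Level 21-22 × Category D = 1530-1710 days.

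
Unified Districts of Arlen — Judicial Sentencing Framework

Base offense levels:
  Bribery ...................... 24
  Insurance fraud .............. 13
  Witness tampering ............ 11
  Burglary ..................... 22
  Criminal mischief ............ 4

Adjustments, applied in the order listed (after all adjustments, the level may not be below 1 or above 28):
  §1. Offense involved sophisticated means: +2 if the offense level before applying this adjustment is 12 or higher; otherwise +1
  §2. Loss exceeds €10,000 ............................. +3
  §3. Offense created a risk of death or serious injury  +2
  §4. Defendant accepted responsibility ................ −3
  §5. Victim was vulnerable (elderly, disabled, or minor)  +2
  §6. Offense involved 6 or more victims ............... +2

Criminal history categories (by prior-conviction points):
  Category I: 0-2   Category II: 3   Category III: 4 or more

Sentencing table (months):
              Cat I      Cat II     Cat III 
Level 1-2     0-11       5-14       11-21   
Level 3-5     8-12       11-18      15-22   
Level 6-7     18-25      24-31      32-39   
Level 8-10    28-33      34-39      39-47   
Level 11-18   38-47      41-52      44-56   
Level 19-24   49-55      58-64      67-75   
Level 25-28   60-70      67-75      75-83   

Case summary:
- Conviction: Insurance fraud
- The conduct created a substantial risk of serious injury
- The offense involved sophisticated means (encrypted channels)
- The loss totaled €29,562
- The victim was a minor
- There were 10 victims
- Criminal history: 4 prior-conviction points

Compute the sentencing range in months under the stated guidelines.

67-75 months

Base offense level for insurance fraud: 13.
§1 applies (level before this adjustment is 13 ≥ 12, so +2): 13 + 2 = 15.
§2 applies: 15 + 3 = 18.
§3 applies: 18 + 2 = 20.
§5 applies: 20 + 2 = 22.
§6 applies: 22 + 2 = 24.
Final offense level: 24.
Criminal history: 4 prior points → Category III (4+).
Level 24 falls in the 19-24 band.
Grid: Level 19-24 × Category III = 67-75 months.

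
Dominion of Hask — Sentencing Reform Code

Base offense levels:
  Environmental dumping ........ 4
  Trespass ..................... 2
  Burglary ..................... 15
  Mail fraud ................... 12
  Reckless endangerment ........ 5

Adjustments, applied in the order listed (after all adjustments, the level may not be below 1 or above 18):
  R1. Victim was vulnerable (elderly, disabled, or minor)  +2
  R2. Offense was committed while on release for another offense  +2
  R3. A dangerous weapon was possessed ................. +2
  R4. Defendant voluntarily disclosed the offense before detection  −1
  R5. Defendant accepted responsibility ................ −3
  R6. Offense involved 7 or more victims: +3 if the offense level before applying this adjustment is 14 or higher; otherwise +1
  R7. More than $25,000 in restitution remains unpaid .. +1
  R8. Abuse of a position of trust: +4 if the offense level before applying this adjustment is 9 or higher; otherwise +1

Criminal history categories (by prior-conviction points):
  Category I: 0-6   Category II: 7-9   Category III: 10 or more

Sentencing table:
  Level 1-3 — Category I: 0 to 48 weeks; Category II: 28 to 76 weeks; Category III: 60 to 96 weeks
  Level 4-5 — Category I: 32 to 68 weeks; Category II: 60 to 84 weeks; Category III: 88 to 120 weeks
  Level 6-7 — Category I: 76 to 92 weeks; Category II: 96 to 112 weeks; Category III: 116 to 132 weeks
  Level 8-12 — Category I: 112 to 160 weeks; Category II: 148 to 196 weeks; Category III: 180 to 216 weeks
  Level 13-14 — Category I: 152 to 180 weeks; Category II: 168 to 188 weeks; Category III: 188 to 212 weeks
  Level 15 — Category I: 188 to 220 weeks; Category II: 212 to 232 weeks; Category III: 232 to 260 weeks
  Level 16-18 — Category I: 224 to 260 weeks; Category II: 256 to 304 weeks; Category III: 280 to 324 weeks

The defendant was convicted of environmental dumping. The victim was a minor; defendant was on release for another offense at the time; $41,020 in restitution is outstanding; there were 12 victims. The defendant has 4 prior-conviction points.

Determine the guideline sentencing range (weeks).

112-160 weeks

Base offense level for environmental dumping: 4.
R1 applies: 4 + 2 = 6.
R2 applies: 6 + 2 = 8.
R6 applies (level before this adjustment is 8 < 14, so +1): 8 + 1 = 9.
R7 applies: 9 + 1 = 10.
R8 does not apply.
Final offense level: 10.
Criminal history: 4 prior points → Category I (0-6).
Level 10 falls in the 8-12 band.
Grid: Level 8-12 × Category I = 112-160 weeks.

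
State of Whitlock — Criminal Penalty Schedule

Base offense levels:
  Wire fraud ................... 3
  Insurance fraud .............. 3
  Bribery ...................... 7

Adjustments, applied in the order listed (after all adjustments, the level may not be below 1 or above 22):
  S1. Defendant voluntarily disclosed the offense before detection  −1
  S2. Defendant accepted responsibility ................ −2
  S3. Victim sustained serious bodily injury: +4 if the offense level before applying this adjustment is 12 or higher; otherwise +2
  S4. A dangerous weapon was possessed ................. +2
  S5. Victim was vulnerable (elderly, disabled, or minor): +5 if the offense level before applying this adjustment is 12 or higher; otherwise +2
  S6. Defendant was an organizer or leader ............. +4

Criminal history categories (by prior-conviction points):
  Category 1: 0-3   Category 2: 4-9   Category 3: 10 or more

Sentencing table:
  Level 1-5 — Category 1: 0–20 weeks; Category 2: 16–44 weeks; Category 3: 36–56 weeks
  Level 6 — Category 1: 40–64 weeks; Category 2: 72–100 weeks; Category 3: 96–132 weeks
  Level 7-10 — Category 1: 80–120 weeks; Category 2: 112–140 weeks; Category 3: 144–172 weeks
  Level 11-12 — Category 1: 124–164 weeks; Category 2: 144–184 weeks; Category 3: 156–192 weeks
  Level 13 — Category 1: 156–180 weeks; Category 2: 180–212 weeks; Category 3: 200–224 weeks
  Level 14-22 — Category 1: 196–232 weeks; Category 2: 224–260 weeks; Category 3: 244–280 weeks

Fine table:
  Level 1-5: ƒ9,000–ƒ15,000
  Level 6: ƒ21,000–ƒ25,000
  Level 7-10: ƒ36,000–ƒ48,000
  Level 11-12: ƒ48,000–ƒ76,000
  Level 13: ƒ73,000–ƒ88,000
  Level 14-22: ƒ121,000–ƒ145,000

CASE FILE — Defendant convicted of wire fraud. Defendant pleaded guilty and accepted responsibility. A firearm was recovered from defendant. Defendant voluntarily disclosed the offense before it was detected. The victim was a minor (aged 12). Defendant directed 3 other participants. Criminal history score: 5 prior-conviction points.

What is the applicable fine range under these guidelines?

Base offense level for wire fraud: 3.
S1 applies: 3 − 1 = 2.
S2 applies: 2 − 2 = 0.
S4 applies: 0 + 2 = 2.
S5 applies (level before this adjustment is 2 < 12, so +2): 2 + 2 = 4.
S6 applies: 4 + 4 = 8.
Final offense level: 8.
Level 8 falls in the 7-10 band.
Fine table: Level 7-10 → ƒ36,000–ƒ48,000.

ƒ36,000–ƒ48,000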